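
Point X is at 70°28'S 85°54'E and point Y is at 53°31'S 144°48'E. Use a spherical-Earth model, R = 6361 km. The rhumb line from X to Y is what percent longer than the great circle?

3.6%

Great circle: σ = 0.5347 rad → d_gc = Rσ = 3400.9 km
Rhumb: Δφ = +0.2958, Δλ = +1.0280, Δψ = +0.6496, q = Δφ/Δψ = 0.4554 → d_rh = R√(Δφ²+q²Δλ²) = 3522.7 km
Excess = (3522.7 − 3400.9) / 3400.9 = 121.8 / 3400.9 = 3.58% ≈ 3.6%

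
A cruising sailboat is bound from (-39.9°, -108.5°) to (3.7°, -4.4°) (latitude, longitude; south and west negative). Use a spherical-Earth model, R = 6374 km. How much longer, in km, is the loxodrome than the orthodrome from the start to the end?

Great circle: cos σ = sin φ₁ sin φ₂ + cos φ₁ cos φ₂ cos Δλ,  σ = 1.8007 rad → d_gc = 11477.8 km
Rhumb line: Δψ = +0.8253, q = Δφ/Δψ = 0.9221, d_rh = R√(Δφ²+q²Δλ²) = 11728.6 km
Excess = 11728.6 − 11477.8 = 250.8 ≈ 251 km

251 km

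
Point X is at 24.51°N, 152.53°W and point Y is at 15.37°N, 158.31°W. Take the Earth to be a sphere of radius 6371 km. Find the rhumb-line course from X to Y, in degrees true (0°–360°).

Meridional parts: M(φ₁)=+0.4415, M(φ₂)=+0.2715 → ΔM = -0.1699;  Δλ = -0.1009 rad
tan C = Δλ / ΔM = +0.5937 → C = 210.70°

210.7°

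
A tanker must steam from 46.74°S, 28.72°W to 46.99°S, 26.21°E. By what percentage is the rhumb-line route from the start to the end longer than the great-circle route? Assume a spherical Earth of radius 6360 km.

2.2%

Great circle: σ = 0.6416 rad → d_gc = Rσ = 4080.8 km
Rhumb: Δφ = -0.0044, Δλ = +0.9587, Δψ = -0.0064, q = Δφ/Δψ = 0.6837 → d_rh = R√(Δφ²+q²Δλ²) = 4169.0 km
Excess = (4169.0 − 4080.8) / 4080.8 = 88.2 / 4080.8 = 2.16% ≈ 2.2%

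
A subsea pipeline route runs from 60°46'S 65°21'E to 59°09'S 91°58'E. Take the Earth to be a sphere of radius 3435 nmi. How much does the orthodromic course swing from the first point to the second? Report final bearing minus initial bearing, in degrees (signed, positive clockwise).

Initial bearing θ₁ = atan2(sin Δλ cos φ₂, cos φ₁ sin φ₂ − sin φ₁ cos φ₂ cos Δλ) = 94.78°
Final bearing θ₂ = (initial bearing from the destination back to the start) + 180° = 71.63°
Δθ = θ₂ − θ₁ = -23.1°

-23.1°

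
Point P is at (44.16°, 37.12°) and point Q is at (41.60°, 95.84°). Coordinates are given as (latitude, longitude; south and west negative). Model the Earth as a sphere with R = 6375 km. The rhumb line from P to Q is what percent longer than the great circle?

Great circle: σ = 0.7361 rad → d_gc = Rσ = 4692.8 km
Rhumb: Δφ = -0.0447, Δλ = +1.0249, Δψ = -0.0610, q = Δφ/Δψ = 0.7326 → d_rh = R√(Δφ²+q²Δλ²) = 4795.0 km
Excess = (4795.0 − 4692.8) / 4692.8 = 102.2 / 4692.8 = 2.18% ≈ 2.2%

2.2%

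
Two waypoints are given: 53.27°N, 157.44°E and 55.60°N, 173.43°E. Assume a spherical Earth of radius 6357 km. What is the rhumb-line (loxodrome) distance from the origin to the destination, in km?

Rhumb course C = atan2(Δλ, Δψ) with Δψ = ln[tan(π/4+φ₂/2)/tan(π/4+φ₁/2)] = +0.0699, Δλ = +0.2791 → C = 75.93°
d = R·|Δφ| / |cos C| = 6357·0.04067 / 0.24310 = 1063 km

1063 km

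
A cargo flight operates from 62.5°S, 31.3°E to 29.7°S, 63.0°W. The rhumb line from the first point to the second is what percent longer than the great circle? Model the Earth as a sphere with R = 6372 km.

7.1%

Great circle: σ = 1.1490 rad → d_gc = Rσ = 7321.4 km
Rhumb: Δφ = +0.5725, Δλ = -1.6458, Δψ = +0.8645, q = Δφ/Δψ = 0.6622 → d_rh = R√(Δφ²+q²Δλ²) = 7844.7 km
Excess = (7844.7 − 7321.4) / 7321.4 = 523.3 / 7321.4 = 7.148% ≈ 7.1%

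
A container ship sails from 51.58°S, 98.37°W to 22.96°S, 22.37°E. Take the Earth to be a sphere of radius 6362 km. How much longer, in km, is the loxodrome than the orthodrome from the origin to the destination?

Great circle: cos σ = sin φ₁ sin φ₂ + cos φ₁ cos φ₂ cos Δλ,  σ = 1.5576 rad → d_gc = 9909.72 km
Rhumb line: Δψ = +0.6424, q = Δφ/Δψ = 0.7776, d_rh = R√(Δφ²+q²Δλ²) = 10898.23 km
Excess = 10898.23 − 9909.72 = 988.51 ≈ 989 km

989 km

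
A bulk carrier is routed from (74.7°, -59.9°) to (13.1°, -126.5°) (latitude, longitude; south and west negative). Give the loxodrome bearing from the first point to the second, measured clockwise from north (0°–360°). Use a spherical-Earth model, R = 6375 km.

Meridional parts: M(φ₁)=+2.0076, M(φ₂)=+0.2307 → ΔM = -1.7769;  Δλ = -1.1624 rad
tan C = Δλ / ΔM = +0.6542 → C = 213.19°

213.2°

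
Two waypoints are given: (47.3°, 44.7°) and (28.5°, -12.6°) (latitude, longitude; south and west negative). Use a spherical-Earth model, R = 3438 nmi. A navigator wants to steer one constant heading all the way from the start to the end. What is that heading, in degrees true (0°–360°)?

247.2°

Δψ = ln[tan(π/4+φ₂/2)/tan(π/4+φ₁/2)] = -0.4200
Δλ = -1.0001 rad (taken the short way round)
course = atan2(Δλ, Δψ) = 247.22°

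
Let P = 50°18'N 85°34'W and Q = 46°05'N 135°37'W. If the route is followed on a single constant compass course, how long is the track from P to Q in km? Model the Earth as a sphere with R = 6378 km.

3741 km

Rhumb course C = atan2(Δλ, Δψ) with Δψ = ln[tan(π/4+φ₂/2)/tan(π/4+φ₁/2)] = -0.1105, Δλ = -0.8735 → C = 262.79°
d = R·|Δφ| / |cos C| = 6378·0.07359 / 0.12548 = 3741 km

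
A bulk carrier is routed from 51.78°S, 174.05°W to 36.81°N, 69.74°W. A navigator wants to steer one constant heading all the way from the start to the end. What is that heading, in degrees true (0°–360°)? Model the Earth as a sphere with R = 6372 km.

Δψ = ln[tan(π/4+φ₂/2)/tan(π/4+φ₁/2)] = +1.7518
Δλ = +1.8206 rad (taken the short way round)
course = atan2(Δλ, Δψ) = 46.10°

46.1°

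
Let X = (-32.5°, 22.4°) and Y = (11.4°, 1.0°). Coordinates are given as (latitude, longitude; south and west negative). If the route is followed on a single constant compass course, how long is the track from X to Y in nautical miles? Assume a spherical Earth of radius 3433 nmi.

Rhumb course C = atan2(Δλ, Δψ) with Δψ = ln[tan(π/4+φ₂/2)/tan(π/4+φ₁/2)] = +0.8006, Δλ = -0.3735 → C = 334.99°
d = R·|Δφ| / |cos C| = 3433·0.76620 / 0.90624 = 2902 nmi

2902 nmi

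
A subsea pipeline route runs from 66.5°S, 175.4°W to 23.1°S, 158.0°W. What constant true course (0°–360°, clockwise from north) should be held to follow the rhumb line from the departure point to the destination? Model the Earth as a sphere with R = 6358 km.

Δψ = ln[tan(π/4+φ₂/2)/tan(π/4+φ₁/2)] = +1.1557
Δλ = +0.3037 rad (taken the short way round)
course = atan2(Δλ, Δψ) = 14.72°

14.7°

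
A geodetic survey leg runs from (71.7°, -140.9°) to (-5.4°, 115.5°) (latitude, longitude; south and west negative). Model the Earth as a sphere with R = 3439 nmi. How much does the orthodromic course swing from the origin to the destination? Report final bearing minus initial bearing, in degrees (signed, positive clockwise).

Initial bearing θ₁ = atan2(sin Δλ cos φ₂, cos φ₁ sin φ₂ − sin φ₁ cos φ₂ cos Δλ) = 281.26°
Final bearing θ₂ = (initial bearing from the destination back to the start) + 180° = 198.02°
Δθ = θ₂ − θ₁ = -83.2°

-83.2°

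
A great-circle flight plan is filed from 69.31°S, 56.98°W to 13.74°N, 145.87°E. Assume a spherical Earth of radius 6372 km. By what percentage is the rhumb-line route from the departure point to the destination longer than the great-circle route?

Great circle: σ = 2.1394 rad → d_gc = Rσ = 13632.3 km
Rhumb: Δφ = +1.4495, Δλ = -2.7428, Δψ = +1.9429, q = Δφ/Δψ = 0.7460 → d_rh = R√(Δφ²+q²Δλ²) = 15978.5 km
Excess = (15978.5 − 13632.3) / 13632.3 = 2346.2 / 13632.3 = 17.21% ≈ 17.2%

17.2%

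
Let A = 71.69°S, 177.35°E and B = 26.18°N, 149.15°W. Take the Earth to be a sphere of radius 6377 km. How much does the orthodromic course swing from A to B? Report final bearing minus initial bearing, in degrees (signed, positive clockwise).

-20.1°

At departure: θ₁ = atan2(sin Δλ cos φ₂, cos φ₁ sin φ₂ − sin φ₁ cos φ₂ cos Δλ) = 30.26°
At arrival: θ₂ = atan2(sin Δλ cos φ₁, −cos φ₂ sin φ₁ + sin φ₂ cos φ₁ cos Δλ) = 10.16°
Δθ = θ₂ − θ₁ = -20.1°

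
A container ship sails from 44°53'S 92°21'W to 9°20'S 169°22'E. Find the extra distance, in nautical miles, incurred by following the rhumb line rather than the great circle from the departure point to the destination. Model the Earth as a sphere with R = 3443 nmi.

192 nmi

Great circle: cos σ = sin φ₁ sin φ₂ + cos φ₁ cos φ₂ cos Δλ,  σ = 1.5571 rad → d_gc = 5361.0 nmi
Rhumb line: Δψ = +0.7149, q = Δφ/Δψ = 0.8679, d_rh = R√(Δφ²+q²Δλ²) = 5553.4 nmi
Excess = 5553.4 − 5361.0 = 192.4 ≈ 192 nmi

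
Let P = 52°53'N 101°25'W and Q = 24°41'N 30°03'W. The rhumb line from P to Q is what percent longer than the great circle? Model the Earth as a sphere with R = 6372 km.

2.9%

Great circle: σ = 1.0377 rad → d_gc = Rσ = 6612.3 km
Rhumb: Δφ = -0.4922, Δλ = +1.2456, Δψ = -0.6467, q = Δφ/Δψ = 0.7611 → d_rh = R√(Δφ²+q²Δλ²) = 6806.4 km
Excess = (6806.4 − 6612.3) / 6612.3 = 194.1 / 6612.3 = 2.94% ≈ 2.9%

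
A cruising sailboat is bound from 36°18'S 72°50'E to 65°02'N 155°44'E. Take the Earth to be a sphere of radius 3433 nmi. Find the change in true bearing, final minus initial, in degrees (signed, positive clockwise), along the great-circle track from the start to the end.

Initial bearing θ₁ = atan2(sin Δλ cos φ₂, cos φ₁ sin φ₂ − sin φ₁ cos φ₂ cos Δλ) = 28.81°
Final bearing θ₂ = (initial bearing from the destination back to the start) + 180° = 66.96°
Δθ = θ₂ − θ₁ = +38.1°

+38.1°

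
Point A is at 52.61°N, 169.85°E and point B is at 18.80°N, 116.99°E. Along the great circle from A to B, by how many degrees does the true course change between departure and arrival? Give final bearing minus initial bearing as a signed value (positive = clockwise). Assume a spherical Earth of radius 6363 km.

At departure: θ₁ = atan2(sin Δλ cos φ₂, cos φ₁ sin φ₂ − sin φ₁ cos φ₂ cos Δλ) = 251.10°
At arrival: θ₂ = atan2(sin Δλ cos φ₁, −cos φ₂ sin φ₁ + sin φ₂ cos φ₁ cos Δλ) = 217.36°
Δθ = θ₂ − θ₁ = -33.7°

-33.7°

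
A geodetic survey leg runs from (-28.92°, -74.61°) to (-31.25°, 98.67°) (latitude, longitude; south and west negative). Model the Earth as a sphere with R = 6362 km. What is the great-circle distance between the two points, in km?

13268 km

cos σ = sin φ₁ sin φ₂ + cos φ₁ cos φ₂ cos Δλ
      = sin(-28.92°)sin(-31.25°) + cos(-28.92°)cos(-31.25°)cos(173.28°) = -0.4923
σ = 119.491° → d = Rσ = 6362·2.08551 = 13268 km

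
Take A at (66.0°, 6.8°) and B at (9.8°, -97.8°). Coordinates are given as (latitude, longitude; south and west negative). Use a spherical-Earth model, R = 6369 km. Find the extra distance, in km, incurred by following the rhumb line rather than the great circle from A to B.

719 km

Great circle: cos σ = sin φ₁ sin φ₂ + cos φ₁ cos φ₂ cos Δλ,  σ = 1.5163 rad → d_gc = 9657.3 km
Rhumb line: Δψ = -1.3767, q = Δφ/Δψ = 0.7125, d_rh = R√(Δφ²+q²Δλ²) = 10375.9 km
Excess = 10375.9 − 9657.3 = 718.6 ≈ 719 km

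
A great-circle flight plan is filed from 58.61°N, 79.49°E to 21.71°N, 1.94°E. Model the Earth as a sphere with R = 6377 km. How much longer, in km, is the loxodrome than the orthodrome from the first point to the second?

276 km

Great circle: cos σ = sin φ₁ sin φ₂ + cos φ₁ cos φ₂ cos Δλ,  σ = 1.1372 rad → d_gc = 7252.2 km
Rhumb line: Δψ = -0.8811, q = Δφ/Δψ = 0.7309, d_rh = R√(Δφ²+q²Δλ²) = 7527.9 km
Excess = 7527.9 − 7252.2 = 275.7 ≈ 276 km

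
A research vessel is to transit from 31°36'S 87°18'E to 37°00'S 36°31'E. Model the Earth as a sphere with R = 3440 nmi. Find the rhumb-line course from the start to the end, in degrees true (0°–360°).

Meridional parts: M(φ₁)=-0.5818, M(φ₂)=-0.6960 → ΔM = -0.1142;  Δλ = -0.8863 rad
tan C = Δλ / ΔM = +7.7633 → C = 262.66°

262.7°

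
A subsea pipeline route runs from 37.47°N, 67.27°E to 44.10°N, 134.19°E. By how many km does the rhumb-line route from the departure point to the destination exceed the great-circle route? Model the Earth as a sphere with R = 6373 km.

Great circle: cos σ = sin φ₁ sin φ₂ + cos φ₁ cos φ₂ cos Δλ,  σ = 0.8674 rad → d_gc = 5528.1 km
Rhumb line: Δψ = +0.1530, q = Δφ/Δψ = 0.7561, d_rh = R√(Δφ²+q²Δλ²) = 5676.2 km
Excess = 5676.2 − 5528.1 = 148.1 ≈ 148 km

148 km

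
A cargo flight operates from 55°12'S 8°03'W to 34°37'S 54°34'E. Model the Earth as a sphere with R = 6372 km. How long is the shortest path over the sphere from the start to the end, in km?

5223 km

Haversine: a = sin²(Δφ/2)+cos φ₁ cos φ₂ sin²(Δλ/2) = 0.15875;  σ = 2·atan2(√a,√(1−a))
σ = 46.960° → d = Rσ = 6372·0.81961 = 5223 km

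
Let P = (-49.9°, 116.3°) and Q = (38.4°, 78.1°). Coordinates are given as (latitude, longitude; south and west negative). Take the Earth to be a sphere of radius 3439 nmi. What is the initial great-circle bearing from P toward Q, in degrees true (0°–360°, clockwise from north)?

θ = atan2( sin Δλ·cos φ₂ ,  cos φ₁ sin φ₂ − sin φ₁ cos φ₂ cos Δλ )
  = atan2(-0.4846, +0.8712) = 330.91°

330.9°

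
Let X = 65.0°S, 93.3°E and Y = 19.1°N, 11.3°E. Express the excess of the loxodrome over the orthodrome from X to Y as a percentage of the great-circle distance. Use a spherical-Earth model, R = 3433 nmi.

Great circle: σ = 1.8142 rad → d_gc = Rσ = 6228.1 nmi
Rhumb: Δφ = +1.4678, Δλ = -1.4312, Δψ = +1.8462, q = Δφ/Δψ = 0.7951 → d_rh = R√(Δφ²+q²Δλ²) = 6375.8 nmi
Excess = (6375.8 − 6228.1) / 6228.1 = 147.7 / 6228.1 = 2.37% ≈ 2.4%

2.4%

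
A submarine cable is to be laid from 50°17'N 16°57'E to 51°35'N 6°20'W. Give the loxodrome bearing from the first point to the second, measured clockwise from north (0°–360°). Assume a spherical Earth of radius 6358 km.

275.1°

Δψ = ln[tan(π/4+φ₂/2)/tan(π/4+φ₁/2)] = +0.0360
Δλ = -0.4064 rad (taken the short way round)
course = atan2(Δλ, Δψ) = 275.06°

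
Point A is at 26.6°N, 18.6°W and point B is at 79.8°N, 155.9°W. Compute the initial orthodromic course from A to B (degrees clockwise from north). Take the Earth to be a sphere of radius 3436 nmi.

θ = atan2( sin Δλ·cos φ₂ ,  cos φ₁ sin φ₂ − sin φ₁ cos φ₂ cos Δλ )
  = atan2(-0.1201, +0.9383) = 352.71°

352.7°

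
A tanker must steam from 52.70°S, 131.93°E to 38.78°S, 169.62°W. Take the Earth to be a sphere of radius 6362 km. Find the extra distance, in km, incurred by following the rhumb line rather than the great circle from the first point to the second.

111 km

Great circle: cos σ = sin φ₁ sin φ₂ + cos φ₁ cos φ₂ cos Δλ,  σ = 0.7296 rad → d_gc = 4642.0 km
Rhumb line: Δψ = +0.3508, q = Δφ/Δψ = 0.6925, d_rh = R√(Δφ²+q²Δλ²) = 4753.1 km
Excess = 4753.1 − 4642.0 = 111.1 ≈ 111 km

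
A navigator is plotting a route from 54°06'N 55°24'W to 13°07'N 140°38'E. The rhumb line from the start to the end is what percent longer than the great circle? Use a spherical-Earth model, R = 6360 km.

Great circle: σ = 1.9445 rad → d_gc = Rσ = 12366.8 km
Rhumb: Δφ = -0.7153, Δλ = -2.8618, Δψ = -0.8962, q = Δφ/Δψ = 0.7981 → d_rh = R√(Δφ²+q²Δλ²) = 15222.5 km
Excess = (15222.5 − 12366.8) / 12366.8 = 2855.7 / 12366.8 = 23.09% ≈ 23.1%

23.1%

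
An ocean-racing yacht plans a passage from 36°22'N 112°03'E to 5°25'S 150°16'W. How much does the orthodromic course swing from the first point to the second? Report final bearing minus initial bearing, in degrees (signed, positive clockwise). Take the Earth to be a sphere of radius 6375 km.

+36.2°

At departure: θ₁ = atan2(sin Δλ cos φ₂, cos φ₁ sin φ₂ − sin φ₁ cos φ₂ cos Δλ) = 89.83°
At arrival: θ₂ = atan2(sin Δλ cos φ₁, −cos φ₂ sin φ₁ + sin φ₂ cos φ₁ cos Δλ) = 126.02°
Δθ = θ₂ − θ₁ = +36.2°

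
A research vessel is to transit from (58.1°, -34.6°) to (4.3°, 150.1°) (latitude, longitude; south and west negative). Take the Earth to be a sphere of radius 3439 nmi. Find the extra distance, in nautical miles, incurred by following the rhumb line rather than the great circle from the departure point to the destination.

Great circle: cos σ = sin φ₁ sin φ₂ + cos φ₁ cos φ₂ cos Δλ,  σ = 2.0505 rad → d_gc = 7051.7 nmi
Rhumb line: Δψ = -1.1773, q = Δφ/Δψ = 0.7976, d_rh = R√(Δφ²+q²Δλ²) = 8991.6 nmi
Excess = 8991.6 − 7051.7 = 1939.9 ≈ 1940 nmi

1940 nmi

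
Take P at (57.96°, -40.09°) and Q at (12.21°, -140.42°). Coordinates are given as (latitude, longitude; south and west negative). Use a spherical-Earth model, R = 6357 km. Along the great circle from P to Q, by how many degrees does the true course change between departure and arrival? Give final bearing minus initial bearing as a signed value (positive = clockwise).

-73.6°

At departure: θ₁ = atan2(sin Δλ cos φ₂, cos φ₁ sin φ₂ − sin φ₁ cos φ₂ cos Δλ) = 285.17°
At arrival: θ₂ = atan2(sin Δλ cos φ₁, −cos φ₂ sin φ₁ + sin φ₂ cos φ₁ cos Δλ) = 211.59°
Δθ = θ₂ − θ₁ = -73.6°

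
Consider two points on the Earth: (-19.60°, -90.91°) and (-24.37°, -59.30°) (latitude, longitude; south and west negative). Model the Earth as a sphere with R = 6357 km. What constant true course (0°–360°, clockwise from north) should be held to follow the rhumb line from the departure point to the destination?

Δψ = ln[tan(π/4+φ₂/2)/tan(π/4+φ₁/2)] = -0.0898
Δλ = +0.5517 rad (taken the short way round)
course = atan2(Δλ, Δψ) = 99.25°

99.2°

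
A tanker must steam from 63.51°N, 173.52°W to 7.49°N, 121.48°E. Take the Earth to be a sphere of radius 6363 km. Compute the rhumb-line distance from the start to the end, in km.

Δψ = ln[tan(π/4+φ₂/2)/tan(π/4+φ₁/2)] = -1.3155;  Δφ = -0.9777 rad,  Δλ = -1.1345 rad
q = Δφ/Δψ = 0.7433
d = R·√(Δφ² + q²Δλ²) = 6363·1.29110 = 8215 km

8215 km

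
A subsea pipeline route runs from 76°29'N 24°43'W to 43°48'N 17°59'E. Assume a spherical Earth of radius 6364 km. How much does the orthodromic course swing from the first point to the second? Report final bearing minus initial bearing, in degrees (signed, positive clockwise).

Initial bearing θ₁ = atan2(sin Δλ cos φ₂, cos φ₁ sin φ₂ − sin φ₁ cos φ₂ cos Δλ) = 125.87°
Final bearing θ₂ = (initial bearing from the destination back to the start) + 180° = 164.79°
Δθ = θ₂ − θ₁ = +38.9°

+38.9°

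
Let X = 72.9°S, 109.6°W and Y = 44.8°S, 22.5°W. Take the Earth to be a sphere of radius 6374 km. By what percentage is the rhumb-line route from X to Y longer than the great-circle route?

7.8%

Great circle: σ = 0.8175 rad → d_gc = Rσ = 5210.8 km
Rhumb: Δφ = +0.4904, Δλ = +1.5202, Δψ = +1.0184, q = Δφ/Δψ = 0.4816 → d_rh = R√(Δφ²+q²Δλ²) = 5616.7 km
Excess = (5616.7 − 5210.8) / 5210.8 = 405.9 / 5210.8 = 7.79% ≈ 7.8%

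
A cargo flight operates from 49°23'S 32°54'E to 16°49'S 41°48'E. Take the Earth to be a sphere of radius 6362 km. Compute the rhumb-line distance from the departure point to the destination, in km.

Δψ = ln[tan(π/4+φ₂/2)/tan(π/4+φ₁/2)] = +0.6962;  Δφ = +0.5684 rad,  Δλ = +0.1553 rad
q = Δφ/Δψ = 0.8164
d = R·√(Δφ² + q²Δλ²) = 6362·0.58237 = 3705 km

3705 km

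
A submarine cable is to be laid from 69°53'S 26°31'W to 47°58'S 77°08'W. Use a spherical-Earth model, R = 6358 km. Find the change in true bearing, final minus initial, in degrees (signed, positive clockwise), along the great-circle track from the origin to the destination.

+44.8°

At departure: θ₁ = atan2(sin Δλ cos φ₂, cos φ₁ sin φ₂ − sin φ₁ cos φ₂ cos Δλ) = 285.49°
At arrival: θ₂ = atan2(sin Δλ cos φ₁, −cos φ₂ sin φ₁ + sin φ₂ cos φ₁ cos Δλ) = 330.33°
Δθ = θ₂ − θ₁ = +44.8°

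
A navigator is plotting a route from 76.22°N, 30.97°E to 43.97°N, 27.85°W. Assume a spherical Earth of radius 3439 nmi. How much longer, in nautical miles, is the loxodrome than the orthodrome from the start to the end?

Great circle: cos σ = sin φ₁ sin φ₂ + cos φ₁ cos φ₂ cos Δλ,  σ = 0.7028 rad → d_gc = 2416.8 nmi
Rhumb line: Δψ = -1.2571, q = Δφ/Δψ = 0.4477, d_rh = R√(Δφ²+q²Δλ²) = 2499.1 nmi
Excess = 2499.1 − 2416.8 = 82.3 ≈ 82 nmi

82 nmi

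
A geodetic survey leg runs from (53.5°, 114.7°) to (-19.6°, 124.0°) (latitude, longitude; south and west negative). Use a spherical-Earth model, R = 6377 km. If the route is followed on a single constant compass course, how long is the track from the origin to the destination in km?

Δψ = ln[tan(π/4+φ₂/2)/tan(π/4+φ₁/2)] = -1.4584;  Δφ = -1.2758 rad,  Δλ = +0.1623 rad
q = Δφ/Δψ = 0.8748
d = R·√(Δφ² + q²Δλ²) = 6377·1.28371 = 8186 km

8186 km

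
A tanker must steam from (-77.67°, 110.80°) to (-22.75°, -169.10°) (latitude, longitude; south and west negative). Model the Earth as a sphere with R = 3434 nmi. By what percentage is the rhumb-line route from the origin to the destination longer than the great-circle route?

5.5%

Great circle: σ = 1.1465 rad → d_gc = Rσ = 3937.2 nmi
Rhumb: Δφ = +0.9585, Δλ = +1.3980, Δψ = +1.8175, q = Δφ/Δψ = 0.5274 → d_rh = R√(Δφ²+q²Δλ²) = 4152.7 nmi
Excess = (4152.7 − 3937.2) / 3937.2 = 215.5 / 3937.2 = 5.47% ≈ 5.5%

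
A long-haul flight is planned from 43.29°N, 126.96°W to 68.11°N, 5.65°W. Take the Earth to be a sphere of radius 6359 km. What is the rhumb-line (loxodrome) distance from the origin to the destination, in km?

7765 km

Rhumb course C = atan2(Δλ, Δψ) with Δψ = ln[tan(π/4+φ₂/2)/tan(π/4+φ₁/2)] = +0.8033, Δλ = +2.1173 → C = 69.22°
d = R·|Δφ| / |cos C| = 6359·0.43319 / 0.35473 = 7765 km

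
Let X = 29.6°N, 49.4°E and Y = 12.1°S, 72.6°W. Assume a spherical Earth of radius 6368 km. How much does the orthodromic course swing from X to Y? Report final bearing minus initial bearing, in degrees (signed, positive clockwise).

Initial bearing θ₁ = atan2(sin Δλ cos φ₂, cos φ₁ sin φ₂ − sin φ₁ cos φ₂ cos Δλ) = 275.08°
Final bearing θ₂ = (initial bearing from the destination back to the start) + 180° = 242.35°
Δθ = θ₂ − θ₁ = -32.7°

-32.7°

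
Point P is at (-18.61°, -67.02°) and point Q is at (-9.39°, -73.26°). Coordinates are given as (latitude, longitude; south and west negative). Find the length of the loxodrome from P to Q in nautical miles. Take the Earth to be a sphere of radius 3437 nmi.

Rhumb course C = atan2(Δλ, Δψ) with Δψ = ln[tan(π/4+φ₂/2)/tan(π/4+φ₁/2)] = +0.1660, Δλ = -0.1089 → C = 326.74°
d = R·|Δφ| / |cos C| = 3437·0.16092 / 0.83619 = 661 nmi

661 nmi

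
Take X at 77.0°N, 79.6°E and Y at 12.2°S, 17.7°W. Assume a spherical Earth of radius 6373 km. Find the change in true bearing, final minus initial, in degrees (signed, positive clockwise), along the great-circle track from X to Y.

Initial bearing θ₁ = atan2(sin Δλ cos φ₂, cos φ₁ sin φ₂ − sin φ₁ cos φ₂ cos Δλ) = 274.33°
Final bearing θ₂ = (initial bearing from the destination back to the start) + 180° = 193.27°
Δθ = θ₂ − θ₁ = -81.1°

-81.1°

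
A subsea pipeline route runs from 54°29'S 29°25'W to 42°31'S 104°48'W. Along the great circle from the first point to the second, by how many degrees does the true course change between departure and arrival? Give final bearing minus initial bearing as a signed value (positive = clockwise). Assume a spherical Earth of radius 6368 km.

+60.4°

At departure: θ₁ = atan2(sin Δλ cos φ₂, cos φ₁ sin φ₂ − sin φ₁ cos φ₂ cos Δλ) = 251.32°
At arrival: θ₂ = atan2(sin Δλ cos φ₁, −cos φ₂ sin φ₁ + sin φ₂ cos φ₁ cos Δλ) = 311.70°
Δθ = θ₂ − θ₁ = +60.4°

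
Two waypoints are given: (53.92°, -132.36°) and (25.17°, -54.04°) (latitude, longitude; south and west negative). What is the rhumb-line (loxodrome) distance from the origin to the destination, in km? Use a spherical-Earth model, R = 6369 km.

Rhumb course C = atan2(Δλ, Δψ) with Δψ = ln[tan(π/4+φ₂/2)/tan(π/4+φ₁/2)] = -0.6677, Δλ = +1.3669 → C = 116.03°
d = R·|Δφ| / |cos C| = 6369·0.50178 / 0.43888 = 7282 km

7282 km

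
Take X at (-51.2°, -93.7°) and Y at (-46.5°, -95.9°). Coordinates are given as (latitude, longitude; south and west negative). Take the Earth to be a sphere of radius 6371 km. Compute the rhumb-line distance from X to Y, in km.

Rhumb course C = atan2(Δλ, Δψ) with Δψ = ln[tan(π/4+φ₂/2)/tan(π/4+φ₁/2)] = +0.1248, Δλ = -0.0384 → C = 342.90°
d = R·|Δφ| / |cos C| = 6371·0.08203 / 0.95578 = 547 km

547 km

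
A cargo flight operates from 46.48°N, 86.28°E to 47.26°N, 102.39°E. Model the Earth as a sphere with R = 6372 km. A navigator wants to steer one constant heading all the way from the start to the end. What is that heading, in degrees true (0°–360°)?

Meridional parts: M(φ₁)=+0.9184, M(φ₂)=+0.9383 → ΔM = +0.0199;  Δλ = +0.2812 rad
tan C = Δλ / ΔM = +14.1198 → C = 85.95°

85.9°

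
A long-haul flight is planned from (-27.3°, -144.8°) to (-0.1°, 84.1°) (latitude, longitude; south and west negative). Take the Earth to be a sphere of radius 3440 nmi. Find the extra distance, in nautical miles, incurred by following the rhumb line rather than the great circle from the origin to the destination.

Great circle: cos σ = sin φ₁ sin φ₂ + cos φ₁ cos φ₂ cos Δλ,  σ = 2.1936 rad → d_gc = 7546.15 nmi
Rhumb line: Δψ = +0.4939, q = Δφ/Δψ = 0.9613, d_rh = R√(Δφ²+q²Δλ²) = 7740.57 nmi
Excess = 7740.57 − 7546.15 = 194.42 ≈ 194 nmi

194 nmi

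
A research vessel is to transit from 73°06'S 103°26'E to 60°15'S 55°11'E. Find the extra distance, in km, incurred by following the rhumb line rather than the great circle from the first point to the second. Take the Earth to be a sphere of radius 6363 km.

62 km

Great circle: cos σ = sin φ₁ sin φ₂ + cos φ₁ cos φ₂ cos Δλ,  σ = 0.3851 rad → d_gc = 2450.4 km
Rhumb line: Δψ = +0.5811, q = Δφ/Δψ = 0.3860, d_rh = R√(Δφ²+q²Δλ²) = 2512.8 km
Excess = 2512.8 − 2450.4 = 62.4 ≈ 62 km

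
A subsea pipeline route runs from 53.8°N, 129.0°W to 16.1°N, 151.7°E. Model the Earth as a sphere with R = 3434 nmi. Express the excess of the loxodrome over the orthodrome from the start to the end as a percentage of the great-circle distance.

Great circle: σ = 1.2354 rad → d_gc = Rσ = 4242.4 nmi
Rhumb: Δφ = -0.6580, Δλ = -1.3840, Δψ = -0.8335, q = Δφ/Δψ = 0.7894 → d_rh = R√(Δφ²+q²Δλ²) = 4379.9 nmi
Excess = (4379.9 − 4242.4) / 4242.4 = 137.5 / 4242.4 = 3.24% ≈ 3.2%

3.2%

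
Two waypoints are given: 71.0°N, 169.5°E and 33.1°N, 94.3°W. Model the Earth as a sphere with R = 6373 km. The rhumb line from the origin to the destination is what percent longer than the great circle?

8.6%

Great circle: σ = 1.0623 rad → d_gc = Rσ = 6769.8 km
Rhumb: Δφ = -0.6615, Δλ = +1.6790, Δψ = -1.1749, q = Δφ/Δψ = 0.5630 → d_rh = R√(Δφ²+q²Δλ²) = 7352.8 km
Excess = (7352.8 − 6769.8) / 6769.8 = 583.0 / 6769.8 = 8.61% ≈ 8.6%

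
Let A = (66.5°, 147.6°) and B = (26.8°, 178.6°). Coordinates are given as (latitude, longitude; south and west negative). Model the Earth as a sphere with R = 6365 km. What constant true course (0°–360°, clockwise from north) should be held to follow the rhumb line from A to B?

Δψ = ln[tan(π/4+φ₂/2)/tan(π/4+φ₁/2)] = -1.0844
Δλ = +0.5411 rad (taken the short way round)
course = atan2(Δλ, Δψ) = 153.48°

153.5°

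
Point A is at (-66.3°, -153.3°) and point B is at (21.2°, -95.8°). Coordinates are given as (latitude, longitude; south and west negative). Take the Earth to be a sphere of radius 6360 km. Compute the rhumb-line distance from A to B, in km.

10935 km

Rhumb course C = atan2(Δλ, Δψ) with Δψ = ln[tan(π/4+φ₂/2)/tan(π/4+φ₁/2)] = +1.9403, Δλ = +1.0036 → C = 27.35°
d = R·|Δφ| / |cos C| = 6360·1.52716 / 0.88822 = 10935 km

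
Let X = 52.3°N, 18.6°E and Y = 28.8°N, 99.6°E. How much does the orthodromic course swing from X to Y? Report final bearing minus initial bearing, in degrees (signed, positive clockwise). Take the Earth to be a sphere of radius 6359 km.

+59.1°

At departure: θ₁ = atan2(sin Δλ cos φ₂, cos φ₁ sin φ₂ − sin φ₁ cos φ₂ cos Δλ) = 77.86°
At arrival: θ₂ = atan2(sin Δλ cos φ₁, −cos φ₂ sin φ₁ + sin φ₂ cos φ₁ cos Δλ) = 136.98°
Δθ = θ₂ − θ₁ = +59.1°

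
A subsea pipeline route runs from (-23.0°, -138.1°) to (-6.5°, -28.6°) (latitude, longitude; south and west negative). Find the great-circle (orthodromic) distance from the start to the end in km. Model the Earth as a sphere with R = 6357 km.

11665 km

Haversine: a = sin²(Δφ/2)+cos φ₁ cos φ₂ sin²(Δλ/2) = 0.63053;  σ = 2·atan2(√a,√(1−a))
σ = 105.133° → d = Rσ = 6357·1.83492 = 11665 km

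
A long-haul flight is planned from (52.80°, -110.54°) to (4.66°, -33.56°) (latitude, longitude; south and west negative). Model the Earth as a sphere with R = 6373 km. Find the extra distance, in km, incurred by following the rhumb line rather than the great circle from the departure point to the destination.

Great circle: cos σ = sin φ₁ sin φ₂ + cos φ₁ cos φ₂ cos Δλ,  σ = 1.3690 rad → d_gc = 8724.4 km
Rhumb line: Δψ = -1.0076, q = Δφ/Δψ = 0.8338, d_rh = R√(Δφ²+q²Δλ²) = 8924.6 km
Excess = 8924.6 − 8724.4 = 200.2 ≈ 200 km

200 km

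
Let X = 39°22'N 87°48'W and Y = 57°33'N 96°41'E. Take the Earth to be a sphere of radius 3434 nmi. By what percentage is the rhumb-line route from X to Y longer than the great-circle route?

Great circle: σ = 1.4488 rad → d_gc = Rσ = 4975.2 nmi
Rhumb: Δφ = +0.3174, Δλ = -3.0633, Δψ = +0.4859, q = Δφ/Δψ = 0.6532 → d_rh = R√(Δφ²+q²Δλ²) = 6956.8 nmi
Excess = (6956.8 − 4975.2) / 4975.2 = 1981.6 / 4975.2 = 39.83% ≈ 39.8%

39.8%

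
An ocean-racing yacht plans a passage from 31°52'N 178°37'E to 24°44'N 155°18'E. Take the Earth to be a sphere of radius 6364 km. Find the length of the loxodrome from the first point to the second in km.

2412 km

Δψ = ln[tan(π/4+φ₂/2)/tan(π/4+φ₁/2)] = -0.1415;  Δφ = -0.1245 rad,  Δλ = -0.4070 rad
q = Δφ/Δψ = 0.8796
d = R·√(Δφ² + q²Δλ²) = 6364·0.37898 = 2412 km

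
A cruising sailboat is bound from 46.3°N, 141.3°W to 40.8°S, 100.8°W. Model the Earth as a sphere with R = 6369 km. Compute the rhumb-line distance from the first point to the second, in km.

Δψ = ln[tan(π/4+φ₂/2)/tan(π/4+φ₁/2)] = -1.6951;  Δφ = -1.5202 rad,  Δλ = +0.7069 rad
q = Δφ/Δψ = 0.8968
d = R·√(Δφ² + q²Δλ²) = 6369·1.64706 = 10490 km

10490 km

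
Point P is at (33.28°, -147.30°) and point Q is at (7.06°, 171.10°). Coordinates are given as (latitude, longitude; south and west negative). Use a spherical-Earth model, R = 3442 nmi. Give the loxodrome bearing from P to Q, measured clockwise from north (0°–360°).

235.8°

Δψ = ln[tan(π/4+φ₂/2)/tan(π/4+φ₁/2)] = -0.4930
Δλ = -0.7261 rad (taken the short way round)
course = atan2(Δλ, Δψ) = 235.82°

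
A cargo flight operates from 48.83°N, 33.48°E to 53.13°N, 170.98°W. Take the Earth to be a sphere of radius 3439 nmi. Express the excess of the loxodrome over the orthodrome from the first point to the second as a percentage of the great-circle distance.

Great circle: σ = 1.3257 rad → d_gc = Rσ = 4559.0 nmi
Rhumb: Δφ = +0.0750, Δλ = +2.7147, Δψ = +0.1193, q = Δφ/Δψ = 0.6290 → d_rh = R√(Δφ²+q²Δλ²) = 5877.8 nmi
Excess = (5877.8 − 4559.0) / 4559.0 = 1318.8 / 4559.0 = 28.93% ≈ 28.9%

28.9%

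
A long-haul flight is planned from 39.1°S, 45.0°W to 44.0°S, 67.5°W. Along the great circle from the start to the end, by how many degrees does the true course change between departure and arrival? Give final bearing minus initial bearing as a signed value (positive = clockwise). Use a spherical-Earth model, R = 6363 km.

Initial bearing θ₁ = atan2(sin Δλ cos φ₂, cos φ₁ sin φ₂ − sin φ₁ cos φ₂ cos Δλ) = 246.46°
Final bearing θ₂ = (initial bearing from the destination back to the start) + 180° = 261.50°
Δθ = θ₂ − θ₁ = +15.0°

+15.0°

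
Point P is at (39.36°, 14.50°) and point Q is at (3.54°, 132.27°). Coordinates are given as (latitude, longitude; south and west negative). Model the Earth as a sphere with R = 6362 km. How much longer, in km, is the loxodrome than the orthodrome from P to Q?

Great circle: cos σ = sin φ₁ sin φ₂ + cos φ₁ cos φ₂ cos Δλ,  σ = 1.8969 rad → d_gc = 12068.4 km
Rhumb line: Δψ = -0.6866, q = Δφ/Δψ = 0.9106, d_rh = R√(Δφ²+q²Δλ²) = 12554.3 km
Excess = 12554.3 − 12068.4 = 485.9 ≈ 486 km

486 km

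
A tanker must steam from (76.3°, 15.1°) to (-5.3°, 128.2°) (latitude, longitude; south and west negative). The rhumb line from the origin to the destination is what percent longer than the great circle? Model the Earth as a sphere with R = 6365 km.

Great circle: σ = 1.7541 rad → d_gc = Rσ = 11164.8 km
Rhumb: Δφ = -1.4242, Δλ = +1.9740, Δψ = -2.2118, q = Δφ/Δψ = 0.6439 → d_rh = R√(Δφ²+q²Δλ²) = 12150.0 km
Excess = (12150.0 − 11164.8) / 11164.8 = 985.2 / 11164.8 = 8.82% ≈ 8.8%

8.8%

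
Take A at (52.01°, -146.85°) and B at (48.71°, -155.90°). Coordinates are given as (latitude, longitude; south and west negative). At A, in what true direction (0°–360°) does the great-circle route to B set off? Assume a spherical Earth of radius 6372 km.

N = sin Δλ·cos φ₂ = -0.1038;  D = cos φ₁ sin φ₂ − sin φ₁ cos φ₂ cos Δλ = -0.0511
initial course = atan2(N, D) = 243.79°

243.8°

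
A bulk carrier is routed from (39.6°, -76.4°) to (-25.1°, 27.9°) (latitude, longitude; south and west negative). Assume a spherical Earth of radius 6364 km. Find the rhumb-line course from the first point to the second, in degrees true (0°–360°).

Δψ = ln[tan(π/4+φ₂/2)/tan(π/4+φ₁/2)] = -1.2066
Δλ = +1.8204 rad (taken the short way round)
course = atan2(Δλ, Δψ) = 123.54°

123.5°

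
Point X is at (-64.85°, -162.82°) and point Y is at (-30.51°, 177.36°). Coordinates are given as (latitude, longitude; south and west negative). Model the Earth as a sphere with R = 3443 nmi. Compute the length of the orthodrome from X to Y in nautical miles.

cos σ = sin φ₁ sin φ₂ + cos φ₁ cos φ₂ cos Δλ
      = sin(-64.85°)sin(-30.51°) + cos(-64.85°)cos(-30.51°)cos(-19.82°) = 0.8040
σ = 36.485° → d = Rσ = 3443·0.63678 = 2192 nmi

2192 nmi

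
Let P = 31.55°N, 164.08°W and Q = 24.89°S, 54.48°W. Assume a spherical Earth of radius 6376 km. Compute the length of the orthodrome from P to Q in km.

cos σ = sin φ₁ sin φ₂ + cos φ₁ cos φ₂ cos Δλ
      = sin(31.55°)sin(-24.89°) + cos(31.55°)cos(-24.89°)cos(109.60°) = -0.4795
σ = 118.655° → d = Rσ = 6376·2.07092 = 13204 km

13204 km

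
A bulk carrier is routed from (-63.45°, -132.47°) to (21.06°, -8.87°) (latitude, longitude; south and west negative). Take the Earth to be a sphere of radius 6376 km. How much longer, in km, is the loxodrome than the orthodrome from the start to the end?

Great circle: cos σ = sin φ₁ sin φ₂ + cos φ₁ cos φ₂ cos Δλ,  σ = 2.1559 rad → d_gc = 13746.0 km
Rhumb line: Δψ = +1.8204, q = Δφ/Δψ = 0.8103, d_rh = R√(Δφ²+q²Δλ²) = 14582.6 km
Excess = 14582.6 − 13746.0 = 836.6 ≈ 837 km

837 km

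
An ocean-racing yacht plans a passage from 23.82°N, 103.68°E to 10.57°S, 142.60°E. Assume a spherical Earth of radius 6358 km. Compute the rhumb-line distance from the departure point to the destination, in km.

5692 km

Δψ = ln[tan(π/4+φ₂/2)/tan(π/4+φ₁/2)] = -0.6138;  Δφ = -0.6002 rad,  Δλ = +0.6793 rad
q = Δφ/Δψ = 0.9779
d = R·√(Δφ² + q²Δλ²) = 6358·0.89527 = 5692 km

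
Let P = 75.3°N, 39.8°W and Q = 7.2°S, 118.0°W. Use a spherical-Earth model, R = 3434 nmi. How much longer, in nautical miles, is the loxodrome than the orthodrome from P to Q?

204 nmi

Great circle: cos σ = sin φ₁ sin φ₂ + cos φ₁ cos φ₂ cos Δλ,  σ = 1.6406 rad → d_gc = 5633.82 nmi
Rhumb line: Δψ = -2.1740, q = Δφ/Δψ = 0.6623, d_rh = R√(Δφ²+q²Δλ²) = 5838.26 nmi
Excess = 5838.26 − 5633.82 = 204.44 ≈ 204 nmi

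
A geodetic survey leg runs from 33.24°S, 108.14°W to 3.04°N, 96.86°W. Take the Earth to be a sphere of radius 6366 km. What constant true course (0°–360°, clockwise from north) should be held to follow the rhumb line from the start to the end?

16.4°

Δψ = ln[tan(π/4+φ₂/2)/tan(π/4+φ₁/2)] = +0.6688
Δλ = +0.1969 rad (taken the short way round)
course = atan2(Δλ, Δψ) = 16.40°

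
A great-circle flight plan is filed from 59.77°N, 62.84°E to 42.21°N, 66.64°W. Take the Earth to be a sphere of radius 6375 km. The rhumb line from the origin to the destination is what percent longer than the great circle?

17.4%

Great circle: σ = 1.2203 rad → d_gc = Rσ = 7779.3 km
Rhumb: Δφ = -0.3065, Δλ = -2.2599, Δψ = -0.4948, q = Δφ/Δψ = 0.6193 → d_rh = R√(Δφ²+q²Δλ²) = 9134.0 km
Excess = (9134.0 − 7779.3) / 7779.3 = 1354.7 / 7779.3 = 17.41% ≈ 17.4%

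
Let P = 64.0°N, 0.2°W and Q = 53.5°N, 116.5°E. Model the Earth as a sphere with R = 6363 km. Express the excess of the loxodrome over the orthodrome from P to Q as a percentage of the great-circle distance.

Great circle: σ = 0.9206 rad → d_gc = Rσ = 5857.8 km
Rhumb: Δφ = -0.1833, Δλ = +2.0368, Δψ = -0.3565, q = Δφ/Δψ = 0.5141 → d_rh = R√(Δφ²+q²Δλ²) = 6763.7 km
Excess = (6763.7 − 5857.8) / 5857.8 = 905.9 / 5857.8 = 15.46% ≈ 15.5%

15.5%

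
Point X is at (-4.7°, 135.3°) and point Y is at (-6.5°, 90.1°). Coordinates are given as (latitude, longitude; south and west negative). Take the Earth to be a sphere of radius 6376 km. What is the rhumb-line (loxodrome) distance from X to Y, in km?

5010 km

Δψ = ln[tan(π/4+φ₂/2)/tan(π/4+φ₁/2)] = -0.0316;  Δφ = -0.0314 rad,  Δλ = -0.7889 rad
q = Δφ/Δψ = 0.9952
d = R·√(Δφ² + q²Δλ²) = 6376·0.78572 = 5010 km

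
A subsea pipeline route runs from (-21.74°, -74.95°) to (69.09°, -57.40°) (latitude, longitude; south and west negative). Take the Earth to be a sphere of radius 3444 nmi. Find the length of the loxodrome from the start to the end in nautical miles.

5519 nmi

Rhumb course C = atan2(Δλ, Δψ) with Δψ = ln[tan(π/4+φ₂/2)/tan(π/4+φ₁/2)] = +2.0788, Δλ = +0.3063 → C = 8.38°
d = R·|Δφ| / |cos C| = 3444·1.58528 / 0.98932 = 5519 nmi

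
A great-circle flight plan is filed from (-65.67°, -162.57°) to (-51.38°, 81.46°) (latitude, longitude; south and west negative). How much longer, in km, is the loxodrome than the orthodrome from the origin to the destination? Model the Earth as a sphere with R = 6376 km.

896 km

Great circle: cos σ = sin φ₁ sin φ₂ + cos φ₁ cos φ₂ cos Δλ,  σ = 0.9282 rad → d_gc = 5917.9 km
Rhumb line: Δψ = +0.4858, q = Δφ/Δψ = 0.5134, d_rh = R√(Δφ²+q²Δλ²) = 6814.1 km
Excess = 6814.1 − 5917.9 = 896.2 ≈ 896 km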